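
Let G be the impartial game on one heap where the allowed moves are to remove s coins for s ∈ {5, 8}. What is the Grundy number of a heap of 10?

2

Grundy values for subtraction set {5, 8}:
g(0) = mex{} = 0
g(1) = mex{} = 0
g(2) = mex{} = 0
g(3) = mex{} = 0
g(4) = mex{} = 0
g(5) = mex{0} = 1
g(6) = mex{0} = 1
g(7) = mex{0} = 1
g(8) = mex{0} = 1
g(9) = mex{0} = 1
g(10) = mex{0,1} = 2
So g(10) = 2.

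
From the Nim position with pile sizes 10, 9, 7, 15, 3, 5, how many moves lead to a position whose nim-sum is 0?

3

Nim-sum: 10 ⊕ 9 ⊕ 7 ⊕ 15 ⊕ 3 ⊕ 5 = 13.
The overall nim-sum is X = 13. A pile of size p has a winning move iff p XOR X < p (reduce it to p XOR X).
  10: 10 XOR 13 = 7 < 10 — winning move (to 7).
  9: 9 XOR 13 = 4 < 9 — winning move (to 4).
  7: 7 XOR 13 = 10 ≥ 7 — no move.
  15: 15 XOR 13 = 2 < 15 — winning move (to 2).
  3: 3 XOR 13 = 14 ≥ 3 — no move.
  5: 5 XOR 13 = 8 ≥ 5 — no move.
That gives 3 winning moves.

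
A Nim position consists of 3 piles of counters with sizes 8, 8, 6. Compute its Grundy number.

6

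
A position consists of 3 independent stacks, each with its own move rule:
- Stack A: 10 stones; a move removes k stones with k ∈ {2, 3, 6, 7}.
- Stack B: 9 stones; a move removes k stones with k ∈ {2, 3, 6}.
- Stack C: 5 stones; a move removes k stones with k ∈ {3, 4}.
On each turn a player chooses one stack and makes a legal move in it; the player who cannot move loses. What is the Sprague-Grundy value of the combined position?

Build the Grundy sequence for stack A with g(k) = mex{g(k−s) : s ∈ {2, 3, 6, 7}, s ≤ k}:
g(0) = mex{} = 0
g(1) = mex{} = 0
g(2) = mex{0} = 1
g(3) = mex{0} = 1
g(4) = mex{0,1} = 2
g(5) = mex{1} = 0
g(6) = mex{0,1,2} = 3
g(7) = mex{0,2} = 1
g(8) = mex{0,1,3} = 2
g(9) = mex{1,3} = 0
g(10) = mex{1,2} = 0
So g(10) = 0.
For stack B, compute g(0), g(1), … with moves {2, 3, 6}:
g(0) = mex{} = 0
g(1) = mex{} = 0
g(2) = mex{0} = 1
g(3) = mex{0} = 1
g(4) = mex{0,1} = 2
g(5) = mex{1} = 0
g(6) = mex{0,1,2} = 3
g(7) = mex{0,2} = 1
g(8) = mex{0,1,3} = 2
g(9) = mex{1,3} = 0
So g(9) = 0.
Build the Grundy sequence for stack C with g(k) = mex{g(k−s) : s ∈ {3, 4}, s ≤ k}:
k:     0  1  2  3  4  5
g(k):  0  0  0  1  1  1
So g(5) = 1.
The value of a disjunctive sum is the nim-sum of the parts.
Combined value = 0 XOR 0 XOR 1 = 1.

1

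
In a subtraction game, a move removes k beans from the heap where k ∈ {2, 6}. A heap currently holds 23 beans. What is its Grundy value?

1

Compute g(0), g(1), … for moves {2, 6}:
k:     0  1  2  3  4  5  6  7  8  9 10 11 12 13 14 15 16 17 18 19 20 21 22 23
g(k):  0  0  1  1  0  0  1  1  0  0  1  1  0  0  1  1  0  0  1  1  0  0  1  1
So g(23) = 1.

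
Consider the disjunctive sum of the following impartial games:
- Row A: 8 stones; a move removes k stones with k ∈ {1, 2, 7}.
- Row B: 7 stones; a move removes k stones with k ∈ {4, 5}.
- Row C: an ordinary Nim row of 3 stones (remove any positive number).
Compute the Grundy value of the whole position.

Build the Grundy sequence for row A with g(k) = mex{g(k−s) : s ∈ {1, 2, 7}, s ≤ k}:
k:     0  1  2  3  4  5  6  7  8
g(k):  0  1  2  0  1  2  0  1  2
So g(8) = 2.
Build the Grundy sequence for row B with g(k) = mex{g(k−s) : s ∈ {4, 5}, s ≤ k}:
g(0) = mex{} = 0
g(1) = mex{} = 0
g(2) = mex{} = 0
g(3) = mex{} = 0
g(4) = mex{0} = 1
g(5) = mex{0} = 1
g(6) = mex{0} = 1
g(7) = mex{0} = 1
So g(7) = 1.
Row C is a plain Nim row of size 3, so its Grundy value is 3.
The value of a disjunctive sum is the nim-sum of the parts.
Combined value = 2 ⊕ 1 ⊕ 3 = 0.

0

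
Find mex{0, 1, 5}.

2

The values 0, 1 are all present; 2 is the first non-negative integer missing from the set.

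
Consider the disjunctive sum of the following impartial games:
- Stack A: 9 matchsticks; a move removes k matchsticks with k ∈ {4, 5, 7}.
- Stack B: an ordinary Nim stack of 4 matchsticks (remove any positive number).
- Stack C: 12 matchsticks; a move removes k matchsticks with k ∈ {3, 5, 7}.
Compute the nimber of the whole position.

6

Build the Grundy sequence for stack A with g(k) = mex{g(k−s) : s ∈ {4, 5, 7}, s ≤ k}:
k:     0  1  2  3  4  5  6  7  8  9
g(k):  0  0  0  0  1  1  1  1  2  2
So g(9) = 2.
Stack B is a plain Nim stack of size 4, so its Grundy value is 4.
Grundy values for stack C (subtraction set {3, 5, 7}):
k:     0  1  2  3  4  5  6  7  8  9 10 11 12
g(k):  0  0  0  1  1  1  2  2  2  3  0  0  0
So g(12) = 0.
By the Sprague-Grundy theorem, the Grundy value of a sum of independent games is the XOR of the component values.
Combined value = 2 ⊕ 4 ⊕ 0 = 6.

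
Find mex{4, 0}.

1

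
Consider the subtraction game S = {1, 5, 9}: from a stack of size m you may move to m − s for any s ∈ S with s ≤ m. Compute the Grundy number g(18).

0

Compute g(0), g(1), … for moves {1, 5, 9}:
k:     0  1  2  3  4  5  6  7  8  9 10 11 12 13 14 15 16 17 18
g(k):  0  1  0  1  0  1  0  1  0  1  0  1  0  1  0  1  0  1  0
So g(18) = 0.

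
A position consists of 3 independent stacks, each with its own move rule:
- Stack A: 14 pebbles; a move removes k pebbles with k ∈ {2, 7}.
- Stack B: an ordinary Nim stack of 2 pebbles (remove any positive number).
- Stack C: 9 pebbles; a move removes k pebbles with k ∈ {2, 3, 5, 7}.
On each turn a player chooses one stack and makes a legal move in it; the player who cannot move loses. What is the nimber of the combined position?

2

Grundy values for stack A (subtraction set {2, 7}):
g(0) = mex{} = 0
g(1) = mex{} = 0
g(2) = mex{0} = 1
g(3) = mex{0} = 1
g(4) = mex{1} = 0
g(5) = mex{1} = 0
g(6) = mex{0} = 1
g(7) = mex{0} = 1
g(8) = mex{0,1} = 2
g(9) = mex{1} = 0
g(10) = mex{1,2} = 0
g(11) = mex{0} = 1
g(12) = mex{0} = 1
g(13) = mex{1} = 0
g(14) = mex{1} = 0
So g(14) = 0.
Stack B is a plain Nim stack of size 2, so its Grundy value is 2.
Build the Grundy sequence for stack C with g(k) = mex{g(k−s) : s ∈ {2, 3, 5, 7}, s ≤ k}:
k:     0  1  2  3  4  5  6  7  8  9
g(k):  0  0  1  1  2  2  3  3  4  0
So g(9) = 0.
The value of a disjunctive sum is the nim-sum of the parts.
Combined value = 0 XOR 2 XOR 0 = 2.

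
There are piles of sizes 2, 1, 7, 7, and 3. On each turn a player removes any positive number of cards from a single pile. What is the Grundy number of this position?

0

In binary:
  010  (2)
  001  (1)
  111  (7)
  111  (7)
  011  (3)
  ---
  000  (0)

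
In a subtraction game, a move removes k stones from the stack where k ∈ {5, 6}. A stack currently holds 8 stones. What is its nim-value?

Build the Grundy sequence with g(k) = mex{g(k−s) : s ∈ {5, 6}, s ≤ k}:
g(0) = mex{} = 0
g(1) = mex{} = 0
g(2) = mex{} = 0
g(3) = mex{} = 0
g(4) = mex{} = 0
g(5) = mex{0} = 1
g(6) = mex{0} = 1
g(7) = mex{0} = 1
g(8) = mex{0} = 1
So g(8) = 1.

1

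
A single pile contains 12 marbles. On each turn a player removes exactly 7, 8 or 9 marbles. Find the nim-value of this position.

1

Build the Grundy sequence with g(k) = mex{g(k−s) : s ∈ {7, 8, 9}, s ≤ k}:
g(0) = mex{} = 0
g(1) = mex{} = 0
g(2) = mex{} = 0
g(3) = mex{} = 0
g(4) = mex{} = 0
g(5) = mex{} = 0
g(6) = mex{} = 0
g(7) = mex{0} = 1
g(8) = mex{0} = 1
g(9) = mex{0} = 1
g(10) = mex{0} = 1
g(11) = mex{0} = 1
g(12) = mex{0} = 1
So g(12) = 1.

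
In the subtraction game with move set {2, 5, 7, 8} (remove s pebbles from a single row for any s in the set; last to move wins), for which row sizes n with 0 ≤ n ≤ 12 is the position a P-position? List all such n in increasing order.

Build the Grundy sequence with g(k) = mex{g(k−s) : s ∈ {2, 5, 7, 8}, s ≤ k}:
g(0) = mex{} = 0
g(1) = mex{} = 0
g(2) = mex{0} = 1
g(3) = mex{0} = 1
g(4) = mex{1} = 0
g(5) = mex{0,1} = 2
g(6) = mex{0} = 1
g(7) = mex{0,1,2} = 3
g(8) = mex{0,1} = 2
g(9) = mex{0,1,3} = 2
g(10) = mex{1,2} = 0
g(11) = mex{0,1,2} = 3
g(12) = mex{0,2,3} = 1
The P-positions (g = 0) in 0..12 are 0, 1, 4, 10.

0, 1, 4, 10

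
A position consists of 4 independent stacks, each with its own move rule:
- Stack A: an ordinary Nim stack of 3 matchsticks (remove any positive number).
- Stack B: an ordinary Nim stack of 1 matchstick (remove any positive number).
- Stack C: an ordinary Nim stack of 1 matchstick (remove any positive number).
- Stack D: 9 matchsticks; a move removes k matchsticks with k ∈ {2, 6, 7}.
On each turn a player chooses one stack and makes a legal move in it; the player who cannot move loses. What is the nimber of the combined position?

3

Stack A is a plain Nim stack of size 3, so its Grundy value is 3.
Stack B is a plain Nim stack of size 1, so its Grundy value is 1.
Stack C is a plain Nim stack of size 1, so its Grundy value is 1.
Grundy values for stack D (subtraction set {2, 6, 7}):
g(0) = mex{} = 0
g(1) = mex{} = 0
g(2) = mex{0} = 1
g(3) = mex{0} = 1
g(4) = mex{1} = 0
g(5) = mex{1} = 0
g(6) = mex{0} = 1
g(7) = mex{0} = 1
g(8) = mex{0,1} = 2
g(9) = mex{1} = 0
So g(9) = 0.
The value of a disjunctive sum is the nim-sum of the parts.
Combined value = 3 XOR 1 XOR 1 XOR 0 = 3.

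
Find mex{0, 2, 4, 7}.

0 is in the set but 1 is not, so the mex is 1.

1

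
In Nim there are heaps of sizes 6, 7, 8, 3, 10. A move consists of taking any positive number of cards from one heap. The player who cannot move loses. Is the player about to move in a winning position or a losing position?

Losing position

Compute the nim-sum pairwise:
6 ^ 7 = 1
1 ^ 8 = 9
9 ^ 3 = 10
10 ^ 10 = 0
The nim-sum is 0, so this is a P-position: the player to move is in a losing position under optimal play.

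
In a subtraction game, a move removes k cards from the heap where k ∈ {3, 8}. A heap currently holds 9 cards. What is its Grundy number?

1

Compute g(0), g(1), … for moves {3, 8}:
g(0) = mex{} = 0
g(1) = mex{} = 0
g(2) = mex{} = 0
g(3) = mex{0} = 1
g(4) = mex{0} = 1
g(5) = mex{0} = 1
g(6) = mex{1} = 0
g(7) = mex{1} = 0
g(8) = mex{0,1} = 2
g(9) = mex{0} = 1
So g(9) = 1.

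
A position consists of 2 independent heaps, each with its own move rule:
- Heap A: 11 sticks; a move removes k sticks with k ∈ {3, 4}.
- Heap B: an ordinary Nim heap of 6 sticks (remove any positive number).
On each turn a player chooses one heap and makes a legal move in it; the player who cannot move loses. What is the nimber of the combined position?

7

Grundy values for heap A (subtraction set {3, 4}):
g(0) = mex{} = 0
g(1) = mex{} = 0
g(2) = mex{} = 0
g(3) = mex{0} = 1
g(4) = mex{0} = 1
g(5) = mex{0} = 1
g(6) = mex{0,1} = 2
g(7) = mex{1} = 0
g(8) = mex{1} = 0
g(9) = mex{1,2} = 0
g(10) = mex{0,2} = 1
g(11) = mex{0} = 1
So g(11) = 1.
Heap B is a plain Nim heap of size 6, so its Grundy value is 6.
By the Sprague-Grundy theorem, the Grundy value of a sum of independent games is the XOR of the component values.
Combined value = 1 XOR 6 = 7.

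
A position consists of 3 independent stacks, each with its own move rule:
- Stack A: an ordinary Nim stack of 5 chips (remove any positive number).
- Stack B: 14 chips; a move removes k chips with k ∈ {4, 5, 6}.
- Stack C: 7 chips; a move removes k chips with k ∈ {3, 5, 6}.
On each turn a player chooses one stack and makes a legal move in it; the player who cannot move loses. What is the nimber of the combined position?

6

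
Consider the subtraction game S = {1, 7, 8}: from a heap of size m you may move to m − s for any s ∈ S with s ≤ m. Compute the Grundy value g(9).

Compute g(0), g(1), … for moves {1, 7, 8}:
k:     0  1  2  3  4  5  6  7  8  9
g(k):  0  1  0  1  0  1  0  1  2  3
So g(9) = 3.

3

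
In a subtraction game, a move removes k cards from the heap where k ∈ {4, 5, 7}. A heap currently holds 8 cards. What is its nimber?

2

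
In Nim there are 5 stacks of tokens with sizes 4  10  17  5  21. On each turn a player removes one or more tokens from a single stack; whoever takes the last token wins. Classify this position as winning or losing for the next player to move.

In binary:
  00100  (4)
  01010  (10)
  10001  (17)
  00101  (5)
  10101  (21)
  -----
  01111  (15)
The nim-sum is 15 ≠ 0, so this is an N-position: the player to move can win.

Winning position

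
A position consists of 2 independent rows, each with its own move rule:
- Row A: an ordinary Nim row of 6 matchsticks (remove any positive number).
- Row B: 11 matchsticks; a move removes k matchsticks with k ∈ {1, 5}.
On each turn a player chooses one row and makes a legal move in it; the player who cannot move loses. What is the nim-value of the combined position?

Row A is a plain Nim row of size 6, so its Grundy value is 6.
For row B, compute g(0), g(1), … with moves {1, 5}:
g(0) = mex{} = 0
g(1) = mex{0} = 1
g(2) = mex{1} = 0
g(3) = mex{0} = 1
g(4) = mex{1} = 0
g(5) = mex{0} = 1
g(6) = mex{1} = 0
g(7) = mex{0} = 1
g(8) = mex{1} = 0
g(9) = mex{0} = 1
g(10) = mex{1} = 0
g(11) = mex{0} = 1
So g(11) = 1.
The value of a disjunctive sum is the nim-sum of the parts.
Combined value = 6 XOR 1 = 7.

7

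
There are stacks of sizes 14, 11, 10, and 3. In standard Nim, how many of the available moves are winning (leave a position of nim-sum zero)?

Nim-sum: 14 ⊕ 11 ⊕ 10 ⊕ 3 = 12.
The overall nim-sum is X = 12. A stack of size p has a winning move iff p XOR X < p (reduce it to p XOR X).
  14: 14 XOR 12 = 2 < 14 — winning move (to 2).
  11: 11 XOR 12 = 7 < 11 — winning move (to 7).
  10: 10 XOR 12 = 6 < 10 — winning move (to 6).
  3: 3 XOR 12 = 15 ≥ 3 — no move.
That gives 3 winning moves.

3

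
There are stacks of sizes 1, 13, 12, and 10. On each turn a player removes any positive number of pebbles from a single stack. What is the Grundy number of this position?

10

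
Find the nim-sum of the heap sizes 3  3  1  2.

Bitwise XOR of the heap sizes:
  11  (3)
  11  (3)
  01  (1)
  10  (2)
  --
  11  (3)

3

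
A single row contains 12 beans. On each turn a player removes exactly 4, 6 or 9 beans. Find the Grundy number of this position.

3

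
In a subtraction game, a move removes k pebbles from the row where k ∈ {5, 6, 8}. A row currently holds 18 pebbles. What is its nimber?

1

Build the Grundy sequence with g(k) = mex{g(k−s) : s ∈ {5, 6, 8}, s ≤ k}:
k:     0  1  2  3  4  5  6  7  8  9 10 11 12 13 14 15 16 17 18
g(k):  0  0  0  0  0  1  1  1  1  1  2  2  2  0  0  0  0  0  1
So g(18) = 1.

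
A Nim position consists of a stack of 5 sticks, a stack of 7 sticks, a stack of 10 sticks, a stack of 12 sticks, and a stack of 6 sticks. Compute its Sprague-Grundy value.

2

Compute the nim-sum pairwise:
5 ^ 7 = 2
2 ^ 10 = 8
8 ^ 12 = 4
4 ^ 6 = 2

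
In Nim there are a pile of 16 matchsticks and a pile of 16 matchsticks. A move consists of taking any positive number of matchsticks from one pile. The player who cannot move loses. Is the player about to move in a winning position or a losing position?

Losing position

Compute the nim-sum pairwise:
16 XOR 16 = 0
The nim-sum is 0, so this is a P-position: the player to move is in a losing position under optimal play.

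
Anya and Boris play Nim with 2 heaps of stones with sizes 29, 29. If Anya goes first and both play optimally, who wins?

In binary:
  11101  (29)
  11101  (29)
  -----
  00000  (0)
The nim-sum is 0, so this is a P-position: the player to move is in a losing position under optimal play; Anya is about to move from it and so loses — Boris wins.

Boris wins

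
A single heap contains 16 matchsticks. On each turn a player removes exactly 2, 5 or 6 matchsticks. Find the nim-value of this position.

Grundy values for subtraction set {2, 5, 6}:
k:     0  1  2  3  4  5  6  7  8  9 10 11 12 13 14 15 16
g(k):  0  0  1  1  0  2  1  3  0  2  1  0  0  1  1  0  2
So g(16) = 2.

2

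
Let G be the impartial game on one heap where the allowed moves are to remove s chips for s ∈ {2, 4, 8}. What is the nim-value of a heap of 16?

2

Compute g(0), g(1), … for moves {2, 4, 8}:
k:     0  1  2  3  4  5  6  7  8  9 10 11 12 13 14 15 16
g(k):  0  0  1  1  2  2  0  0  1  1  2  2  0  0  1  1  2
So g(16) = 2.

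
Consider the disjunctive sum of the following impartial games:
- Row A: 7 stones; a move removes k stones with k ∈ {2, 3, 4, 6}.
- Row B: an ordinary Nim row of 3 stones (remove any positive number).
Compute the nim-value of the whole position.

For row A, compute g(0), g(1), … with moves {2, 3, 4, 6}:
g(0) = mex{} = 0
g(1) = mex{} = 0
g(2) = mex{0} = 1
g(3) = mex{0} = 1
g(4) = mex{0,1} = 2
g(5) = mex{0,1} = 2
g(6) = mex{0,1,2} = 3
g(7) = mex{0,1,2} = 3
So g(7) = 3.
Row B is a plain Nim row of size 3, so its Grundy value is 3.
By the Sprague-Grundy theorem, the Grundy value of a sum of independent games is the XOR of the component values.
Combined value = 3 XOR 3 = 0.

0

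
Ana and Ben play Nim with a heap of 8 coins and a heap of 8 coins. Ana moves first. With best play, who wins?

Nim-sum: 8 ^ 8 = 0.
The nim-sum is 0, so this is a P-position: the player to move is in a losing position under optimal play; Ana is about to move from it and so loses — Ben wins.

Ben wins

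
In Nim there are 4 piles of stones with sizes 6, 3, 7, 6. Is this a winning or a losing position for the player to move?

Winning position

Compute the nim-sum pairwise:
6 XOR 3 = 5
5 XOR 7 = 2
2 XOR 6 = 4
The nim-sum is 4 ≠ 0, so this is an N-position: the player to move can win.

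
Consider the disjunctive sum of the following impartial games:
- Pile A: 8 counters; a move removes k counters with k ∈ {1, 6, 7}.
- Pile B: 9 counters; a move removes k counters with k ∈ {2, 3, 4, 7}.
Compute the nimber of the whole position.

6

For pile A, compute g(0), g(1), … with moves {1, 6, 7}:
k:     0  1  2  3  4  5  6  7  8
g(k):  0  1  0  1  0  1  2  3  2
So g(8) = 2.
Grundy values for pile B (subtraction set {2, 3, 4, 7}):
k:     0  1  2  3  4  5  6  7  8  9
g(k):  0  0  1  1  2  2  0  3  1  4
So g(9) = 4.
The value of a disjunctive sum is the nim-sum of the parts.
Combined value = 2 ⊕ 4 = 6.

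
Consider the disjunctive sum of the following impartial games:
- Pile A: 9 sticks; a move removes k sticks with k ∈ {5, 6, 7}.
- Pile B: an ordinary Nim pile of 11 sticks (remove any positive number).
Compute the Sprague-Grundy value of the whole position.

10

Build the Grundy sequence for pile A with g(k) = mex{g(k−s) : s ∈ {5, 6, 7}, s ≤ k}:
g(0) = mex{} = 0
g(1) = mex{} = 0
g(2) = mex{} = 0
g(3) = mex{} = 0
g(4) = mex{} = 0
g(5) = mex{0} = 1
g(6) = mex{0} = 1
g(7) = mex{0} = 1
g(8) = mex{0} = 1
g(9) = mex{0} = 1
So g(9) = 1.
Pile B is a plain Nim pile of size 11, so its Grundy value is 11.
The value of a disjunctive sum is the nim-sum of the parts.
Combined value = 1 ⊕ 11 = 10.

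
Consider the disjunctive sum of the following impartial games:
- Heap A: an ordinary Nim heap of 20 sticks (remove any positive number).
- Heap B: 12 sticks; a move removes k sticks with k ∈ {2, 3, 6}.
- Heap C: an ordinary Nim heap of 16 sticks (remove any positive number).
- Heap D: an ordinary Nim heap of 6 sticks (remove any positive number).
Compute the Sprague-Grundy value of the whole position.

3

Heap A is a plain Nim heap of size 20, so its Grundy value is 20.
Grundy values for heap B (subtraction set {2, 3, 6}):
k:     0  1  2  3  4  5  6  7  8  9 10 11 12
g(k):  0  0  1  1  2  0  3  1  2  0  0  1  1
So g(12) = 1.
Heap C is a plain Nim heap of size 16, so its Grundy value is 16.
Heap D is a plain Nim heap of size 6, so its Grundy value is 6.
The value of a disjunctive sum is the nim-sum of the parts.
Combined value = 20 ⊕ 1 ⊕ 16 ⊕ 6 = 3.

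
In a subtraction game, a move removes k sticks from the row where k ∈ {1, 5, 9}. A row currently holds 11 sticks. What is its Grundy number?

1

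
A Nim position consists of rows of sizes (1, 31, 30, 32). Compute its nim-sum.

Compute the nim-sum pairwise:
1 ^ 31 = 30
30 ^ 30 = 0
0 ^ 32 = 32

32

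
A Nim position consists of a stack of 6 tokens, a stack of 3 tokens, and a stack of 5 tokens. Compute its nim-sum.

0

Bitwise XOR of the heap sizes:
  110  (6)
  011  (3)
  101  (5)
  ---
  000  (0)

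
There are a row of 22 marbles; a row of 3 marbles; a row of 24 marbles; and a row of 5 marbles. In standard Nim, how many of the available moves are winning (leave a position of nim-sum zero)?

Compute the nim-sum pairwise:
22 ^ 3 = 21
21 ^ 24 = 13
13 ^ 5 = 8
The overall nim-sum is X = 8. A row of size p has a winning move iff p XOR X < p (reduce it to p XOR X).
  22: 22 XOR 8 = 30 ≥ 22 — no move.
  3: 3 XOR 8 = 11 ≥ 3 — no move.
  24: 24 XOR 8 = 16 < 24 — winning move (to 16).
  5: 5 XOR 8 = 13 ≥ 5 — no move.
That gives 1 winning move.

1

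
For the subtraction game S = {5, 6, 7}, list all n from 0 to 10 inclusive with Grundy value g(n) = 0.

Grundy values for subtraction set {5, 6, 7}:
k:     0  1  2  3  4  5  6  7  8  9 10
g(k):  0  0  0  0  0  1  1  1  1  1  2
The P-positions (g = 0) in 0..10 are 0, 1, 2, 3, 4.

0, 1, 2, 3, 4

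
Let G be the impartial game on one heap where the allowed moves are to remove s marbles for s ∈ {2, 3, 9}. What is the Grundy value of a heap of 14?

1

Build the Grundy sequence with g(k) = mex{g(k−s) : s ∈ {2, 3, 9}, s ≤ k}:
g(0) = mex{} = 0
g(1) = mex{} = 0
g(2) = mex{0} = 1
g(3) = mex{0} = 1
g(4) = mex{0,1} = 2
g(5) = mex{1} = 0
g(6) = mex{1,2} = 0
g(7) = mex{0,2} = 1
g(8) = mex{0} = 1
g(9) = mex{0,1} = 2
g(10) = mex{0,1} = 2
g(11) = mex{1,2} = 0
g(12) = mex{1,2} = 0
g(13) = mex{0,2} = 1
g(14) = mex{0} = 1
So g(14) = 1.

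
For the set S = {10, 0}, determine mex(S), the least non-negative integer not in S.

0 is in the set but 1 is not, so the mex is 1.

1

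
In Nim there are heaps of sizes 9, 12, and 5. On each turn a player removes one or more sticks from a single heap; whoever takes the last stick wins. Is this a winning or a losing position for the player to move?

Nim-sum: 9 ^ 12 ^ 5 = 0.
The nim-sum is 0, so this is a P-position: the player to move is in a losing position under optimal play.

Losing position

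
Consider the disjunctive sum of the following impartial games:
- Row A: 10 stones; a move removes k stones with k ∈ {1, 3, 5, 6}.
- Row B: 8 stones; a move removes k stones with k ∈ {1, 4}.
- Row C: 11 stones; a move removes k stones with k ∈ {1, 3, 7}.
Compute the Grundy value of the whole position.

2

Build the Grundy sequence for row A with g(k) = mex{g(k−s) : s ∈ {1, 3, 5, 6}, s ≤ k}:
k:     0  1  2  3  4  5  6  7  8  9 10
g(k):  0  1  0  1  0  1  2  3  2  3  2
So g(10) = 2.
Build the Grundy sequence for row B with g(k) = mex{g(k−s) : s ∈ {1, 4}, s ≤ k}:
g(0) = mex{} = 0
g(1) = mex{0} = 1
g(2) = mex{1} = 0
g(3) = mex{0} = 1
g(4) = mex{0,1} = 2
g(5) = mex{1,2} = 0
g(6) = mex{0} = 1
g(7) = mex{1} = 0
g(8) = mex{0,2} = 1
So g(8) = 1.
For row C, compute g(0), g(1), … with moves {1, 3, 7}:
g(0) = mex{} = 0
g(1) = mex{0} = 1
g(2) = mex{1} = 0
g(3) = mex{0} = 1
g(4) = mex{1} = 0
g(5) = mex{0} = 1
g(6) = mex{1} = 0
g(7) = mex{0} = 1
g(8) = mex{1} = 0
g(9) = mex{0} = 1
g(10) = mex{1} = 0
g(11) = mex{0} = 1
So g(11) = 1.
By the Sprague-Grundy theorem, the Grundy value of a sum of independent games is the XOR of the component values.
Combined value = 2 XOR 1 XOR 1 = 2.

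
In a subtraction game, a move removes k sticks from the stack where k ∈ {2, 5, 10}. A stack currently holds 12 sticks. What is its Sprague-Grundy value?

2

Build the Grundy sequence with g(k) = mex{g(k−s) : s ∈ {2, 5, 10}, s ≤ k}:
g(0) = mex{} = 0
g(1) = mex{} = 0
g(2) = mex{0} = 1
g(3) = mex{0} = 1
g(4) = mex{1} = 0
g(5) = mex{0,1} = 2
g(6) = mex{0} = 1
g(7) = mex{1,2} = 0
g(8) = mex{1} = 0
g(9) = mex{0} = 1
g(10) = mex{0,2} = 1
g(11) = mex{0,1} = 2
g(12) = mex{0,1} = 2
So g(12) = 2.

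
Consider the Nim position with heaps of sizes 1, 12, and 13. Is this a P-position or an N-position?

Compute the nim-sum pairwise:
1 ⊕ 12 = 13
13 ⊕ 13 = 0
The nim-sum is 0, so this is a P-position: the player to move is in a losing position under optimal play.

P-position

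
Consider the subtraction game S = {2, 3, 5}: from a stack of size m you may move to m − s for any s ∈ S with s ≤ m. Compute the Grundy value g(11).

2

Grundy values for subtraction set {2, 3, 5}:
k:     0  1  2  3  4  5  6  7  8  9 10 11
g(k):  0  0  1  1  2  2  3  0  0  1  1  2
So g(11) = 2.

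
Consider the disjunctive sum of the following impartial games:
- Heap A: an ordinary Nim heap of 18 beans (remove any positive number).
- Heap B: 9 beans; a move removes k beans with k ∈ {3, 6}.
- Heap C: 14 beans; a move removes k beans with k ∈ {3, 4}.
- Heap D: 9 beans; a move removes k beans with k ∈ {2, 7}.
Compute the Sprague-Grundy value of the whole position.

Heap A is a plain Nim heap of size 18, so its Grundy value is 18.
Build the Grundy sequence for heap B with g(k) = mex{g(k−s) : s ∈ {3, 6}, s ≤ k}:
g(0) = mex{} = 0
g(1) = mex{} = 0
g(2) = mex{} = 0
g(3) = mex{0} = 1
g(4) = mex{0} = 1
g(5) = mex{0} = 1
g(6) = mex{0,1} = 2
g(7) = mex{0,1} = 2
g(8) = mex{0,1} = 2
g(9) = mex{1,2} = 0
So g(9) = 0.
Grundy values for heap C (subtraction set {3, 4}):
k:     0  1  2  3  4  5  6  7  8  9 10 11 12 13 14
g(k):  0  0  0  1  1  1  2  0  0  0  1  1  1  2  0
So g(14) = 0.
For heap D, compute g(0), g(1), … with moves {2, 7}:
g(0) = mex{} = 0
g(1) = mex{} = 0
g(2) = mex{0} = 1
g(3) = mex{0} = 1
g(4) = mex{1} = 0
g(5) = mex{1} = 0
g(6) = mex{0} = 1
g(7) = mex{0} = 1
g(8) = mex{0,1} = 2
g(9) = mex{1} = 0
So g(9) = 0.
By the Sprague-Grundy theorem, the Grundy value of a sum of independent games is the XOR of the component values.
Combined value = 18 XOR 0 XOR 0 XOR 0 = 18.

18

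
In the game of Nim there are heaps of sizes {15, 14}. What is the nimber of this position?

Compute the nim-sum pairwise:
15 ⊕ 14 = 1

1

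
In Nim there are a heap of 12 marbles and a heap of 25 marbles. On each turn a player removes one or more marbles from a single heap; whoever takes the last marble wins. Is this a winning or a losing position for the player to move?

Compute the nim-sum pairwise:
12 ^ 25 = 21
The nim-sum is 21 ≠ 0, so this is an N-position: the player to move can win.

Winning position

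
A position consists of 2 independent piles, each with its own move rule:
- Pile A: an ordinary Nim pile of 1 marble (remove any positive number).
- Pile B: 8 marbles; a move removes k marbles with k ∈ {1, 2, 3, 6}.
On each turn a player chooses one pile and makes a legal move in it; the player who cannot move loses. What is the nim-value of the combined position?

Pile A is a plain Nim pile of size 1, so its Grundy value is 1.
Build the Grundy sequence for pile B with g(k) = mex{g(k−s) : s ∈ {1, 2, 3, 6}, s ≤ k}:
k:     0  1  2  3  4  5  6  7  8
g(k):  0  1  2  3  0  1  2  3  0
So g(8) = 0.
By the Sprague-Grundy theorem, the Grundy value of a sum of independent games is the XOR of the component values.
Combined value = 1 ⊕ 0 = 1.

1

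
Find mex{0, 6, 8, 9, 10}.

0 is in the set but 1 is not, so the mex is 1.

1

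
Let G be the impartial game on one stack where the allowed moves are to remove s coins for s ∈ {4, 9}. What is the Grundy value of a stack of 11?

2

Compute g(0), g(1), … for moves {4, 9}:
k:     0  1  2  3  4  5  6  7  8  9 10 11
g(k):  0  0  0  0  1  1  1  1  0  2  2  2
So g(11) = 2.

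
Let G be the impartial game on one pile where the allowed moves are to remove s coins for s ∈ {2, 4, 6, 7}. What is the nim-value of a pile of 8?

4

Build the Grundy sequence with g(k) = mex{g(k−s) : s ∈ {2, 4, 6, 7}, s ≤ k}:
k:     0  1  2  3  4  5  6  7  8
g(k):  0  0  1  1  2  2  3  3  4
So g(8) = 4.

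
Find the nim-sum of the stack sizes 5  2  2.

5

Compute the nim-sum pairwise:
5 ⊕ 2 = 7
7 ⊕ 2 = 5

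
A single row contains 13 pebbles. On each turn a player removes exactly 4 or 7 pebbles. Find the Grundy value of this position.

Build the Grundy sequence with g(k) = mex{g(k−s) : s ∈ {4, 7}, s ≤ k}:
k:     0  1  2  3  4  5  6  7  8  9 10 11 12 13
g(k):  0  0  0  0  1  1  1  1  2  2  2  0  0  0
So g(13) = 0.

0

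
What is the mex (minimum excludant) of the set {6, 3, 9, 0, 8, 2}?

1

0 is in the set but 1 is not, so the mex is 1.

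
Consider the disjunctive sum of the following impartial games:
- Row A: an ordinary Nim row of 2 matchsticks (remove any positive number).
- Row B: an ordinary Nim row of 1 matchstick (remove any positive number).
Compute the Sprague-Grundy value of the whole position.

Row A is a plain Nim row of size 2, so its Grundy value is 2.
Row B is a plain Nim row of size 1, so its Grundy value is 1.
The value of a disjunctive sum is the nim-sum of the parts.
Combined value = 2 ⊕ 1 = 3.

3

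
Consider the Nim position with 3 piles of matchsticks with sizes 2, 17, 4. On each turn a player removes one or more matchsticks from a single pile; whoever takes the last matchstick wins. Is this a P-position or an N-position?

Compute the nim-sum pairwise:
2 ⊕ 17 = 19
19 ⊕ 4 = 23
The nim-sum is 23 ≠ 0, so this is an N-position: the player to move can win.

N-position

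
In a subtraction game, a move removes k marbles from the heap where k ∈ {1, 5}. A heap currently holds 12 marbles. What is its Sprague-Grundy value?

0

Grundy values for subtraction set {1, 5}:
g(0) = mex{} = 0
g(1) = mex{0} = 1
g(2) = mex{1} = 0
g(3) = mex{0} = 1
g(4) = mex{1} = 0
g(5) = mex{0} = 1
g(6) = mex{1} = 0
g(7) = mex{0} = 1
g(8) = mex{1} = 0
g(9) = mex{0} = 1
g(10) = mex{1} = 0
g(11) = mex{0} = 1
g(12) = mex{1} = 0
So g(12) = 0.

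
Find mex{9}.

0 is not in the set, so the mex is 0.

0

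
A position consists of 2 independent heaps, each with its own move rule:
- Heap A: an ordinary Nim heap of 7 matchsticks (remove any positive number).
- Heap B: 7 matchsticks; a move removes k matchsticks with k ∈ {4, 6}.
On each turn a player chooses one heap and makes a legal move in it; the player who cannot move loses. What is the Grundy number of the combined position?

Heap A is a plain Nim heap of size 7, so its Grundy value is 7.
For heap B, compute g(0), g(1), … with moves {4, 6}:
k:     0  1  2  3  4  5  6  7
g(k):  0  0  0  0  1  1  1  1
So g(7) = 1.
The value of a disjunctive sum is the nim-sum of the parts.
Combined value = 7 ⊕ 1 = 6.

6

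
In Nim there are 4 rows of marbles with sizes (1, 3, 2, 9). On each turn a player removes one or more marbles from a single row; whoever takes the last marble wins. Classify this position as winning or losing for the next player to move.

Compute the nim-sum pairwise:
1 XOR 3 = 2
2 XOR 2 = 0
0 XOR 9 = 9
The nim-sum is 9 ≠ 0, so this is an N-position: the player to move can win.

Winning position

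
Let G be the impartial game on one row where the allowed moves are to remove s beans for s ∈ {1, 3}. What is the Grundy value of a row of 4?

0

Compute g(0), g(1), … for moves {1, 3}:
k:     0  1  2  3  4
g(k):  0  1  0  1  0
So g(4) = 0.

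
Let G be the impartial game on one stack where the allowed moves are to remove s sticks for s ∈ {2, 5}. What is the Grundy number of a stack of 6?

Build the Grundy sequence with g(k) = mex{g(k−s) : s ∈ {2, 5}, s ≤ k}:
k:     0  1  2  3  4  5  6
g(k):  0  0  1  1  0  2  1
So g(6) = 1.

1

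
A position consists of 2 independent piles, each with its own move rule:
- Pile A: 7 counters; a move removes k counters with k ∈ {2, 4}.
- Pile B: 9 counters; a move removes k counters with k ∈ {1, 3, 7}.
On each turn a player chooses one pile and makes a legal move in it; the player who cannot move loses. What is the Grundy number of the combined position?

Build the Grundy sequence for pile A with g(k) = mex{g(k−s) : s ∈ {2, 4}, s ≤ k}:
k:     0  1  2  3  4  5  6  7
g(k):  0  0  1  1  2  2  0  0
So g(7) = 0.
Build the Grundy sequence for pile B with g(k) = mex{g(k−s) : s ∈ {1, 3, 7}, s ≤ k}:
k:     0  1  2  3  4  5  6  7  8  9
g(k):  0  1  0  1  0  1  0  1  0  1
So g(9) = 1.
The value of a disjunctive sum is the nim-sum of the parts.
Combined value = 0 ⊕ 1 = 1.

1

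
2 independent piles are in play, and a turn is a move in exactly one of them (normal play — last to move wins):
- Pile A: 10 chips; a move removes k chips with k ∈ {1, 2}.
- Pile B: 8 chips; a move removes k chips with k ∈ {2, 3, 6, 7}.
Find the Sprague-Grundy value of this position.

3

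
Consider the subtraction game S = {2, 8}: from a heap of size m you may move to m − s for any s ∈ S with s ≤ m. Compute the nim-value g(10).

Compute g(0), g(1), … for moves {2, 8}:
g(0) = mex{} = 0
g(1) = mex{} = 0
g(2) = mex{0} = 1
g(3) = mex{0} = 1
g(4) = mex{1} = 0
g(5) = mex{1} = 0
g(6) = mex{0} = 1
g(7) = mex{0} = 1
g(8) = mex{0,1} = 2
g(9) = mex{0,1} = 2
g(10) = mex{1,2} = 0
So g(10) = 0.

0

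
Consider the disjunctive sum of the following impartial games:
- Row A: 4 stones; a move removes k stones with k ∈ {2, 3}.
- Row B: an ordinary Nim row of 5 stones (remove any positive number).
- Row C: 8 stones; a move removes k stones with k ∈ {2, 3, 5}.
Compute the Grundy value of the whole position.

7

Build the Grundy sequence for row A with g(k) = mex{g(k−s) : s ∈ {2, 3}, s ≤ k}:
k:     0  1  2  3  4
g(k):  0  0  1  1  2
So g(4) = 2.
Row B is a plain Nim row of size 5, so its Grundy value is 5.
For row C, compute g(0), g(1), … with moves {2, 3, 5}:
g(0) = mex{} = 0
g(1) = mex{} = 0
g(2) = mex{0} = 1
g(3) = mex{0} = 1
g(4) = mex{0,1} = 2
g(5) = mex{0,1} = 2
g(6) = mex{0,1,2} = 3
g(7) = mex{1,2} = 0
g(8) = mex{1,2,3} = 0
So g(8) = 0.
By the Sprague-Grundy theorem, the Grundy value of a sum of independent games is the XOR of the component values.
Combined value = 2 ⊕ 5 ⊕ 0 = 7.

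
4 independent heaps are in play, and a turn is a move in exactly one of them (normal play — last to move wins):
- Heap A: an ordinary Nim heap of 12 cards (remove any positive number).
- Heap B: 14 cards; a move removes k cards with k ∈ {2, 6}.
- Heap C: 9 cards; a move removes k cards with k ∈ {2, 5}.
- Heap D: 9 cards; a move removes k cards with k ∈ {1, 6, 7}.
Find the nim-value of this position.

Heap A is a plain Nim heap of size 12, so its Grundy value is 12.
Grundy values for heap B (subtraction set {2, 6}):
k:     0  1  2  3  4  5  6  7  8  9 10 11 12 13 14
g(k):  0  0  1  1  0  0  1  1  0  0  1  1  0  0  1
So g(14) = 1.
Build the Grundy sequence for heap C with g(k) = mex{g(k−s) : s ∈ {2, 5}, s ≤ k}:
k:     0  1  2  3  4  5  6  7  8  9
g(k):  0  0  1  1  0  2  1  0  0  1
So g(9) = 1.
For heap D, compute g(0), g(1), … with moves {1, 6, 7}:
g(0) = mex{} = 0
g(1) = mex{0} = 1
g(2) = mex{1} = 0
g(3) = mex{0} = 1
g(4) = mex{1} = 0
g(5) = mex{0} = 1
g(6) = mex{0,1} = 2
g(7) = mex{0,1,2} = 3
g(8) = mex{0,1,3} = 2
g(9) = mex{0,1,2} = 3
So g(9) = 3.
The value of a disjunctive sum is the nim-sum of the parts.
Combined value = 12 XOR 1 XOR 1 XOR 3 = 15.

15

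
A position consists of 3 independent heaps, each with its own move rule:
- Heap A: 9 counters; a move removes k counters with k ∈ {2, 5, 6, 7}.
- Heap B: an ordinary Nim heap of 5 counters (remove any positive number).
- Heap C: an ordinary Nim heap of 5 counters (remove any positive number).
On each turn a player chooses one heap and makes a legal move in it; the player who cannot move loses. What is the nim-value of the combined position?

Grundy values for heap A (subtraction set {2, 5, 6, 7}):
g(0) = mex{} = 0
g(1) = mex{} = 0
g(2) = mex{0} = 1
g(3) = mex{0} = 1
g(4) = mex{1} = 0
g(5) = mex{0,1} = 2
g(6) = mex{0} = 1
g(7) = mex{0,1,2} = 3
g(8) = mex{0,1} = 2
g(9) = mex{0,1,3} = 2
So g(9) = 2.
Heap B is a plain Nim heap of size 5, so its Grundy value is 5.
Heap C is a plain Nim heap of size 5, so its Grundy value is 5.
By the Sprague-Grundy theorem, the Grundy value of a sum of independent games is the XOR of the component values.
Combined value = 2 ⊕ 5 ⊕ 5 = 2.

2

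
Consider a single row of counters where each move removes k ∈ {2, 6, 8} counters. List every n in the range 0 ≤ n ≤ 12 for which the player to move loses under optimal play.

Grundy values for subtraction set {2, 6, 8}:
k:     0  1  2  3  4  5  6  7  8  9 10 11 12
g(k):  0  0  1  1  0  0  1  1  2  2  3  3  2
The P-positions (g = 0) in 0..12 are 0, 1, 4, 5.

0, 1, 4, 5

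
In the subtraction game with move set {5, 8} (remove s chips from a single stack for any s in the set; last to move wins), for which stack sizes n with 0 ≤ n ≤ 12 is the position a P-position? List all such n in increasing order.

0, 1, 2, 3, 4

Build the Grundy sequence with g(k) = mex{g(k−s) : s ∈ {5, 8}, s ≤ k}:
g(0) = mex{} = 0
g(1) = mex{} = 0
g(2) = mex{} = 0
g(3) = mex{} = 0
g(4) = mex{} = 0
g(5) = mex{0} = 1
g(6) = mex{0} = 1
g(7) = mex{0} = 1
g(8) = mex{0} = 1
g(9) = mex{0} = 1
g(10) = mex{0,1} = 2
g(11) = mex{0,1} = 2
g(12) = mex{0,1} = 2
The P-positions (g = 0) in 0..12 are 0, 1, 2, 3, 4.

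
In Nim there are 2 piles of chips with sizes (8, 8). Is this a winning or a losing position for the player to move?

Losing position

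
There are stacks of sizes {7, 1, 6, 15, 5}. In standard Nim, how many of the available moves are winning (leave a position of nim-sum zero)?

1

Compute the nim-sum pairwise:
7 ^ 1 = 6
6 ^ 6 = 0
0 ^ 15 = 15
15 ^ 5 = 10
The overall nim-sum is X = 10. A stack of size p has a winning move iff p XOR X < p (reduce it to p XOR X).
  7: 7 XOR 10 = 13 ≥ 7 — no move.
  1: 1 XOR 10 = 11 ≥ 1 — no move.
  6: 6 XOR 10 = 12 ≥ 6 — no move.
  15: 15 XOR 10 = 5 < 15 — winning move (to 5).
  5: 5 XOR 10 = 15 ≥ 5 — no move.
That gives 1 winning move.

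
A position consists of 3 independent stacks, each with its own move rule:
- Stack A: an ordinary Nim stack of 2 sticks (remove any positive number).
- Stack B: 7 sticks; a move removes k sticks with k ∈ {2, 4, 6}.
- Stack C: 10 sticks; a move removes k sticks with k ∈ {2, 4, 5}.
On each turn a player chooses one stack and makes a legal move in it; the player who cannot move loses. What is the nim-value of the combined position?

0

Stack A is a plain Nim stack of size 2, so its Grundy value is 2.
Grundy values for stack B (subtraction set {2, 4, 6}):
g(0) = mex{} = 0
g(1) = mex{} = 0
g(2) = mex{0} = 1
g(3) = mex{0} = 1
g(4) = mex{0,1} = 2
g(5) = mex{0,1} = 2
g(6) = mex{0,1,2} = 3
g(7) = mex{0,1,2} = 3
So g(7) = 3.
For stack C, compute g(0), g(1), … with moves {2, 4, 5}:
k:     0  1  2  3  4  5  6  7  8  9 10
g(k):  0  0  1  1  2  2  3  0  0  1  1
So g(10) = 1.
The value of a disjunctive sum is the nim-sum of the parts.
Combined value = 2 XOR 3 XOR 1 = 0.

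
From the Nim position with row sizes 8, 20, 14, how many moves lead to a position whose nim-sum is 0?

Nim-sum: 8 ^ 20 ^ 14 = 18.
The overall nim-sum is X = 18. A row of size p has a winning move iff p XOR X < p (reduce it to p XOR X).
  8: 8 XOR 18 = 26 ≥ 8 — no move.
  20: 20 XOR 18 = 6 < 20 — winning move (to 6).
  14: 14 XOR 18 = 28 ≥ 14 — no move.
That gives 1 winning move.

1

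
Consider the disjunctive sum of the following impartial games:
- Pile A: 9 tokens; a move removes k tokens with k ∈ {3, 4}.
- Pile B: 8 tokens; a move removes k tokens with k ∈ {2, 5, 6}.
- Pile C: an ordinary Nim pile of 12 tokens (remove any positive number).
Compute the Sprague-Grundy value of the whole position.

Grundy values for pile A (subtraction set {3, 4}):
g(0) = mex{} = 0
g(1) = mex{} = 0
g(2) = mex{} = 0
g(3) = mex{0} = 1
g(4) = mex{0} = 1
g(5) = mex{0} = 1
g(6) = mex{0,1} = 2
g(7) = mex{1} = 0
g(8) = mex{1} = 0
g(9) = mex{1,2} = 0
So g(9) = 0.
For pile B, compute g(0), g(1), … with moves {2, 5, 6}:
k:     0  1  2  3  4  5  6  7  8
g(k):  0  0  1  1  0  2  1  3  0
So g(8) = 0.
Pile C is a plain Nim pile of size 12, so its Grundy value is 12.
By the Sprague-Grundy theorem, the Grundy value of a sum of independent games is the XOR of the component values.
Combined value = 0 XOR 0 XOR 12 = 12.

12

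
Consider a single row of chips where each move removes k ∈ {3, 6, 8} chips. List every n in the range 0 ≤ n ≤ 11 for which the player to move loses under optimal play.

0, 1, 2, 11

Compute g(0), g(1), … for moves {3, 6, 8}:
g(0) = mex{} = 0
g(1) = mex{} = 0
g(2) = mex{} = 0
g(3) = mex{0} = 1
g(4) = mex{0} = 1
g(5) = mex{0} = 1
g(6) = mex{0,1} = 2
g(7) = mex{0,1} = 2
g(8) = mex{0,1} = 2
g(9) = mex{0,1,2} = 3
g(10) = mex{0,1,2} = 3
g(11) = mex{1,2} = 0
The P-positions (g = 0) in 0..11 are 0, 1, 2, 11.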